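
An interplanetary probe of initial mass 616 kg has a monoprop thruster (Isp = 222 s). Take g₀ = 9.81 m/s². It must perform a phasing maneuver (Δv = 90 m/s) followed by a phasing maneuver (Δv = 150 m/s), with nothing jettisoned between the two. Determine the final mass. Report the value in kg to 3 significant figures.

final mass ≈ 552 kg

v_e = Isp · g₀ = 222 × 9.81 = 2177.8 m/s.
After the first burn: m = 616 × exp(−90/2177.8) = 616 × 0.95952 = 591.064 kg.
After the second burn: m = 591.064 × exp(−150/2177.8) = 591.064 × 0.93344 = 551.723 kg.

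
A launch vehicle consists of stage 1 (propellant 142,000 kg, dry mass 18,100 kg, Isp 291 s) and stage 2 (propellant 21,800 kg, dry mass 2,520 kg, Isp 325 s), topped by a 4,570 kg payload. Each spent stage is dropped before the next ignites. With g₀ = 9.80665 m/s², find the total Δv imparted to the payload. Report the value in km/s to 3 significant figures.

Δv ≈ 8.45 km/s

Ignition mass of stage 1 = 142,000+18,100 + 21,800+2,520 + 4,570 = 188,990 kg.
Stage 1: m₀ = 188,990 kg, m_f = 188,990 − 142,000 = 46,990 kg; Δv = 291×9.80665×ln(4.022) = 2853.7×1.3918 ≈ 3972 m/s.
Stage 2: m₀ = 28,890 kg, m_f = 28,890 − 21,800 = 7,090 kg; Δv = 325×9.80665×ln(4.075) = 3187.2×1.4048 ≈ 4477 m/s.
Total Δv = 3972 + 4477 = 8449 m/s.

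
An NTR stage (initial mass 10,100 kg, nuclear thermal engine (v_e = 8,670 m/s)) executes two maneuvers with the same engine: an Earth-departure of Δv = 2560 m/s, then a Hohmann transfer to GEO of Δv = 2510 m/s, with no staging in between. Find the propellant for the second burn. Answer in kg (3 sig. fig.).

After the first burn: m = 10100 × exp(−2560/8670.0) = 10100 × 0.74433 = 7,517.73 kg.
After the second burn: m = 7,517.73 × exp(−2510/8670.0) = 7,517.73 × 0.74863 = 5,628 kg.
Second-burn propellant = 7,517.73 − 5,628 = 1,889.73 kg.

propellant for the second burn ≈ 1890 kg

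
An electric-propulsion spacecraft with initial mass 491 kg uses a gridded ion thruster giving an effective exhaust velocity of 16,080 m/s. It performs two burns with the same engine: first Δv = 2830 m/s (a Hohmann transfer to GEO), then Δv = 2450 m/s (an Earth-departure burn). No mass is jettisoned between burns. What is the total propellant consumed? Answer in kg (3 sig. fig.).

After the first burn: m = 491 × exp(−2830/16080.0) = 491 × 0.83862 = 411.762 kg.
After the second burn: m = 411.762 × exp(−2450/16080.0) = 411.762 × 0.85868 = 353.572 kg.
Total propellant = m₀ − m_final = 491 − 353.572 = 137.428 kg.

total propellant consumed ≈ 137 kg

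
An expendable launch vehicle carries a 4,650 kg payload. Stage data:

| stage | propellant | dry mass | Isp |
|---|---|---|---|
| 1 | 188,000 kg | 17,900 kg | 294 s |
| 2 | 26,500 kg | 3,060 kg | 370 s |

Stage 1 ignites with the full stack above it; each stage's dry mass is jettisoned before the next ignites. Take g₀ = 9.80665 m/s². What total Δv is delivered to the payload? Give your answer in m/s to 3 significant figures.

Δv ≈ 9810 m/s

Ignition mass of stage 1 = 188,000+17,900 + 26,500+3,060 + 4,650 = 240,110 kg.
Stage 1: m₀ = 240,110 kg, m_f = 240,110 − 188,000 = 52,110 kg; Δv = 294×9.80665×ln(4.608) = 2883.2×1.5277 ≈ 4405 m/s.
Stage 2: m₀ = 34,210 kg, m_f = 34,210 − 26,500 = 7,710 kg; Δv = 370×9.80665×ln(4.437) = 3628.5×1.4900 ≈ 5406 m/s.
Total Δv = 4405 + 5406 = 9811 m/s.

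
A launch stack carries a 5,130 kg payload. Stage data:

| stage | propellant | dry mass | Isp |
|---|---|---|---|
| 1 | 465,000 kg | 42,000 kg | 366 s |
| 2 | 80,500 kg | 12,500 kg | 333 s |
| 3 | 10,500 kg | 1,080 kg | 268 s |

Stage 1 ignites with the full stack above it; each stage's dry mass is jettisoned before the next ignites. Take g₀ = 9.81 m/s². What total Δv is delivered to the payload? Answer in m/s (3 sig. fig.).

Δv ≈ 12000 m/s

Ignition mass of stage 1 = 465,000+42,000 + 80,500+12,500 + 10,500+1,080 + 5,130 = 616,710 kg.
Stage 1: m₀ = 616,710 kg, m_f = 616,710 − 465,000 = 151,710 kg; Δv = 366×9.81×ln(4.065) = 3590.5×1.4024 ≈ 5035 m/s.
Stage 2: m₀ = 109,710 kg, m_f = 109,710 − 80,500 = 29,210 kg; Δv = 333×9.81×ln(3.756) = 3266.7×1.3233 ≈ 4323 m/s.
Stage 3: m₀ = 16,710 kg, m_f = 16,710 − 10,500 = 6,210 kg; Δv = 268×9.81×ln(2.691) = 2629.1×0.9898 ≈ 2602 m/s.
Total Δv = 5035 + 4323 + 2602 = 11960 m/s.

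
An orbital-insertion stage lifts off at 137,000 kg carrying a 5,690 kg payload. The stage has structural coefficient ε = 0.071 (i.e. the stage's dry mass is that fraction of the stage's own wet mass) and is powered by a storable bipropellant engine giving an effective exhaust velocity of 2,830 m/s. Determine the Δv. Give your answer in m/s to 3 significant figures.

Δv ≈ 6260 m/s

Stage wet mass = m₀ − payload = 137,000 − 5,690 = 131,310 kg.
Stage dry mass = ε × stage wet mass = 0.071 × 131,310 = 9,323.01 kg.
Burnout mass m_f = stage dry + payload = 9,323.01 + 5,690 = 15,013.01 kg.
Using Δv = v_e ln(m₀/m_f): Δv = v_e · ln(137,000/15,013.01) = 2830.0 × ln(9.125) = 2830.0 × 2.2111 ≈ 6257 m/s.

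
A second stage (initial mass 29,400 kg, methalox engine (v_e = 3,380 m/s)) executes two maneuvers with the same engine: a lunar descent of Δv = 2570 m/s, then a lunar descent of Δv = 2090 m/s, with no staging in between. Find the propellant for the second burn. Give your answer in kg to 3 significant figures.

After the first burn: m = 29400 × exp(−2570/3380.0) = 29400 × 0.46750 = 13,744.5 kg.
After the second burn: m = 13,744.5 × exp(−2090/3380.0) = 13,744.5 × 0.53884 = 7,406.09 kg.
Second-burn propellant = 13,744.5 − 7,406.09 = 6,338.41 kg.

propellant for the second burn ≈ 6340 kg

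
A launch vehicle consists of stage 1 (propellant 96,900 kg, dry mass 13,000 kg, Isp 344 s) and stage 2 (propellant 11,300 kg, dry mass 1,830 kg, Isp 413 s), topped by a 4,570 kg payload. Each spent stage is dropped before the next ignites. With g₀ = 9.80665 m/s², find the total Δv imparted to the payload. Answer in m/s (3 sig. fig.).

Δv ≈ 8930 m/s

Ignition mass of stage 1 = 96,900+13,000 + 11,300+1,830 + 4,570 = 127,600 kg.
Stage 1: m₀ = 127,600 kg, m_f = 127,600 − 96,900 = 30,700 kg; Δv = 344×9.80665×ln(4.156) = 3373.5×1.4246 ≈ 4806 m/s.
Stage 2: m₀ = 17,700 kg, m_f = 17,700 − 11,300 = 6,400 kg; Δv = 413×9.80665×ln(2.766) = 4050.1×1.0173 ≈ 4120 m/s.
Total Δv = 4806 + 4120 = 8926 m/s.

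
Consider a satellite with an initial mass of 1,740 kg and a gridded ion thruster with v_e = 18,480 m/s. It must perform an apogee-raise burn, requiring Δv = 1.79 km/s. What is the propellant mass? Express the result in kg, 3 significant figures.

propellant mass ≈ 161 kg

m₀/m_f = exp(Δv / v_e) = exp(1790 / 18480.0) = exp(0.0969) = 1.1017.
m_f = 1,740 / 1.1017 = 1,579.38 kg, so propellant = m₀ − m_f = 1,740 − 1,579.38 = 160.62 kg.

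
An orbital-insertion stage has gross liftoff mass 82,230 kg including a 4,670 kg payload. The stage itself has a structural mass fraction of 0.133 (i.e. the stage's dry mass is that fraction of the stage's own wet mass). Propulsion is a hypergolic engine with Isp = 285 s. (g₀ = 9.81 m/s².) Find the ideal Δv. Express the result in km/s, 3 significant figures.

Δv ≈ 4.76 km/s

Stage wet mass = m₀ − payload = 82,230 − 4,670 = 77,560 kg.
Stage dry mass = ε × stage wet mass = 0.133 × 77,560 = 10,315.5 kg.
Burnout mass m_f = stage dry + payload = 10,315.5 + 4,670 = 14,985.5 kg.
v_e = Isp · g₀ = 285 × 9.81 = 2795.9 m/s.
Δv = v_e · ln(82,230/14,985.5) = 2795.9 × ln(5.487) = 2795.9 × 1.7024 ≈ 4760 m/s.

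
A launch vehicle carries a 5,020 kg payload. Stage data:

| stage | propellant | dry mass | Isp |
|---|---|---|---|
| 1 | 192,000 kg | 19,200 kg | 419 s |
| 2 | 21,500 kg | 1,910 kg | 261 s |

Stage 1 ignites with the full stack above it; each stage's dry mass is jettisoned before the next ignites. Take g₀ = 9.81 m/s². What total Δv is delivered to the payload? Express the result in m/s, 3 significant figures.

Ignition mass of stage 1 = 192,000+19,200 + 21,500+1,910 + 5,020 = 239,630 kg.
Stage 1: m₀ = 239,630 kg, m_f = 239,630 − 192,000 = 47,630 kg; Δv = 419×9.81×ln(5.031) = 4110.4×1.6156 ≈ 6641 m/s.
Stage 2: m₀ = 28,430 kg, m_f = 28,430 − 21,500 = 6,930 kg; Δv = 261×9.81×ln(4.102) = 2560.4×1.4116 ≈ 3614 m/s.
Total Δv = 6641 + 3614 = 10255 m/s.

Δv ≈ 10300 m/s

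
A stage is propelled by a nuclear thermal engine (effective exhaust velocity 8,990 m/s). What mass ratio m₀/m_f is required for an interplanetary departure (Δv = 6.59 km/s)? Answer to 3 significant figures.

m₀/m_f = exp(Δv / v_e) = exp(6590 / 8990.0) = exp(0.7330) = 2.0814.

mass ratio ≈ 2.08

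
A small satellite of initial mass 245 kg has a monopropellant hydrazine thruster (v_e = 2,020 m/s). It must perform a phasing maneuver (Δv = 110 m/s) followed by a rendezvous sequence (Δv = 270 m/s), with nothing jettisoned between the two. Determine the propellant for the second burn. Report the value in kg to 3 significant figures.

propellant for the second burn ≈ 29.0 kg

After the first burn: m = 245 × exp(−110/2020.0) = 245 × 0.94700 = 232.015 kg.
After the second burn: m = 232.015 × exp(−270/2020.0) = 232.015 × 0.87488 = 202.985 kg.
Second-burn propellant = 232.015 − 202.985 = 29.03 kg.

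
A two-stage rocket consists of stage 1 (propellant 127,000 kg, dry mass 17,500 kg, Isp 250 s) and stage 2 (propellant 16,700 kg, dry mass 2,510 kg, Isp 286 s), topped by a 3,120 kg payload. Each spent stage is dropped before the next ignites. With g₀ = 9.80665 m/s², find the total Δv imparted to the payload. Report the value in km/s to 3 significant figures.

Ignition mass of stage 1 = 127,000+17,500 + 16,700+2,510 + 3,120 = 166,830 kg.
Stage 1: m₀ = 166,830 kg, m_f = 166,830 − 127,000 = 39,830 kg; Δv = 250×9.80665×ln(4.189) = 2451.7×1.4324 ≈ 3512 m/s.
Stage 2: m₀ = 22,330 kg, m_f = 22,330 − 16,700 = 5,630 kg; Δv = 286×9.80665×ln(3.966) = 2804.7×1.3778 ≈ 3864 m/s.
Total Δv = 3512 + 3864 = 7376 m/s.

Δv ≈ 7.38 km/s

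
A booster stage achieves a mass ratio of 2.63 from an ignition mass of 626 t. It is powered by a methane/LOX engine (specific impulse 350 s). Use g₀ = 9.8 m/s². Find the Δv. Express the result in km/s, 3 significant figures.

Δv ≈ 3.32 km/s

v_e = Isp · g₀ = 350 × 9.8 = 3430.0 m/s.
By the Tsiolkovsky rocket equation, Δv = v_e · ln(2.63) = 3430.0 × 0.9670 ≈ 3316.8 m/s.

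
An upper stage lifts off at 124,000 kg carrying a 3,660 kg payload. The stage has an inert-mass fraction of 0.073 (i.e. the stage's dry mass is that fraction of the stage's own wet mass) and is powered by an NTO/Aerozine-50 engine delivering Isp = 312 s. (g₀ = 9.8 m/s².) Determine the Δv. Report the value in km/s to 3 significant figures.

Δv ≈ 7.03 km/s

Stage wet mass = m₀ − payload = 124,000 − 3,660 = 120,340 kg.
Stage dry mass = ε × stage wet mass = 0.073 × 120,340 = 8,784.82 kg.
Burnout mass m_f = stage dry + payload = 8,784.82 + 3,660 = 12,444.82 kg.
v_e = Isp · g₀ = 312 × 9.8 = 3057.6 m/s.
Δv = v_e · ln(124,000/12,444.82) = 3057.6 × ln(9.964) = 3057.6 × 2.2990 ≈ 7029 m/s.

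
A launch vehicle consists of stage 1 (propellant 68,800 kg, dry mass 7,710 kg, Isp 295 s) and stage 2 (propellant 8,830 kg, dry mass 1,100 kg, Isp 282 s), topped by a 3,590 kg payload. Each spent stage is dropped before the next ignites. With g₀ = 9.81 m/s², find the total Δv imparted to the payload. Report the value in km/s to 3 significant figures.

Ignition mass of stage 1 = 68,800+7,710 + 8,830+1,100 + 3,590 = 90,030 kg.
Stage 1: m₀ = 90,030 kg, m_f = 90,030 − 68,800 = 21,230 kg; Δv = 295×9.81×ln(4.241) = 2894.0×1.4447 ≈ 4181 m/s.
Stage 2: m₀ = 13,520 kg, m_f = 13,520 − 8,830 = 4,690 kg; Δv = 282×9.81×ln(2.883) = 2766.4×1.0587 ≈ 2929 m/s.
Total Δv = 4181 + 2929 = 7110 m/s.

Δv ≈ 7.11 km/s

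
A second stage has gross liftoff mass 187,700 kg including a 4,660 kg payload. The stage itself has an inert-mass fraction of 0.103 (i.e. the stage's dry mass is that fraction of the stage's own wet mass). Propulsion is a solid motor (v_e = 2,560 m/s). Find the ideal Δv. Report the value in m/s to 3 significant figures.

Δv ≈ 5320 m/s

Stage wet mass = m₀ − payload = 187,700 − 4,660 = 183,040 kg.
Stage dry mass = ε × stage wet mass = 0.103 × 183,040 = 18,853.1 kg.
Burnout mass m_f = stage dry + payload = 18,853.1 + 4,660 = 23,513.1 kg.
Δv = v_e · ln(187,700/23,513.1) = 2560.0 × ln(7.983) = 2560.0 × 2.0773 ≈ 5318 m/s.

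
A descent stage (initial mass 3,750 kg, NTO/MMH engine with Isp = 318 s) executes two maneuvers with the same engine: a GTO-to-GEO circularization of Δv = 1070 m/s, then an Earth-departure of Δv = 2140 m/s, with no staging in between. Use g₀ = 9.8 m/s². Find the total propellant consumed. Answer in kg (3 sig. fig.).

total propellant consumed ≈ 2410 kg

v_e = Isp · g₀ = 318 × 9.8 = 3116.4 m/s.
After the first burn: m = 3750 × exp(−1070/3116.4) = 3750 × 0.70939 = 2,660.21 kg.
After the second burn: m = 2,660.21 × exp(−2140/3116.4) = 2,660.21 × 0.50324 = 1,338.72 kg.
Total propellant = m₀ − m_final = 3750 − 1,338.72 = 2,411.28 kg.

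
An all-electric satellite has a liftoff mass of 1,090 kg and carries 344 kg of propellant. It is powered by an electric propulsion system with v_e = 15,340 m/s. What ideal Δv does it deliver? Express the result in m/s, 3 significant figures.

Δv ≈ 5820 m/s

m_f = m₀ − m_prop = 1,090 − 344 = 746 kg.
By the Tsiolkovsky rocket equation, Δv = v_e · ln(m₀/m_f) = 15340.0 × ln(1.461) = 15340.0 × 0.3792 ≈ 5817.0 m/s.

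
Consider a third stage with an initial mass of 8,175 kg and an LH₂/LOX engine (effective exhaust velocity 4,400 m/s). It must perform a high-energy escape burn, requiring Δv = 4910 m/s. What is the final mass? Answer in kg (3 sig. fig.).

final mass ≈ 2680 kg

m₀/m_f = exp(Δv / v_e) = exp(4910 / 4400.0) = exp(1.1159) = 3.0523.
m_f = m₀ / 3.0523 = 8,175 / 3.0523 = 2,678.31 kg.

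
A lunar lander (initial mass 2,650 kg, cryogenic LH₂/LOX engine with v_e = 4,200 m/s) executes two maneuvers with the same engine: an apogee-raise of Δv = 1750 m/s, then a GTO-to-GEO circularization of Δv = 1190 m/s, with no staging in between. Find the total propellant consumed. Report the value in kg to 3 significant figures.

total propellant consumed ≈ 1330 kg

After the first burn: m = 2650 × exp(−1750/4200.0) = 2650 × 0.65924 = 1,746.99 kg.
After the second burn: m = 1,746.99 × exp(−1190/4200.0) = 1,746.99 × 0.75327 = 1,315.96 kg.
Total propellant = m₀ − m_final = 2650 − 1,315.96 = 1,334.04 kg.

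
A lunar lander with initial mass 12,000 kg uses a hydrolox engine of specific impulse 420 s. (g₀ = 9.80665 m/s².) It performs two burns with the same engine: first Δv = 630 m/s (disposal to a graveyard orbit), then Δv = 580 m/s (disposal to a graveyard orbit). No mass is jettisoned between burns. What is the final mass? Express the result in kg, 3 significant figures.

final mass ≈ 8950 kg

v_e = Isp · g₀ = 420 × 9.80665 = 4118.8 m/s.
After the first burn: m = 12000 × exp(−630/4118.8) = 12000 × 0.85817 = 10,298 kg.
After the second burn: m = 10,298 × exp(−580/4118.8) = 10,298 × 0.86865 = 8,945.36 kg.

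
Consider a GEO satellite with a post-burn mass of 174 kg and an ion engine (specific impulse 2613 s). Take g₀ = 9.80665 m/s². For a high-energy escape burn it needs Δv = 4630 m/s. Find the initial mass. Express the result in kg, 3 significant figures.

v_e = Isp · g₀ = 2613 × 9.80665 = 25624.8 m/s.
Rocket equation: m₀/m_f = exp(Δv / v_e) = exp(4630 / 25624.8) = exp(0.1807) = 1.1980.
m₀ = m_f × 1.1980 = 174 × 1.1980 = 208.452 kg.

initial mass ≈ 208 kg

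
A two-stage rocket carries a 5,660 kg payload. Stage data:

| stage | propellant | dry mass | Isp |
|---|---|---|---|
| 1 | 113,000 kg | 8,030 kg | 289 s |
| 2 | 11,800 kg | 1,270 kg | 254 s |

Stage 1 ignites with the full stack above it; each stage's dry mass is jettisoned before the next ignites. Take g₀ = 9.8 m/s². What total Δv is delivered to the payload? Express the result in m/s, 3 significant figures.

Δv ≈ 7160 m/s

Ignition mass of stage 1 = 113,000+8,030 + 11,800+1,270 + 5,660 = 139,760 kg.
Stage 1: m₀ = 139,760 kg, m_f = 139,760 − 113,000 = 26,760 kg; Δv = 289×9.8×ln(5.223) = 2832.2×1.6530 ≈ 4682 m/s.
Stage 2: m₀ = 18,730 kg, m_f = 18,730 − 11,800 = 6,930 kg; Δv = 254×9.8×ln(2.703) = 2489.2×0.9943 ≈ 2475 m/s.
Total Δv = 4682 + 2475 = 7157 m/s.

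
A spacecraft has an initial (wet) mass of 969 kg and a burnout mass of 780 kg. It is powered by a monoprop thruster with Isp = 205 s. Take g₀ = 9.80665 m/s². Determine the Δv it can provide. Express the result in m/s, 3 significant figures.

v_e = Isp · g₀ = 205 × 9.80665 = 2010.4 m/s.
Rocket equation: Δv = v_e · ln(m₀/m_f) = 2010.4 × ln(1.242) = 2010.4 × 0.2170 ≈ 436.2 m/s.

Δv ≈ 436 m/s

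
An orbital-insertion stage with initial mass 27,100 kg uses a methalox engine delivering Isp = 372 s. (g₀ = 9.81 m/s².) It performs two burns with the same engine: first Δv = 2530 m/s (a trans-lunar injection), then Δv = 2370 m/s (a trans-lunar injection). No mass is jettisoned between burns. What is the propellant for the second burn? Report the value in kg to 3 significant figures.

v_e = Isp · g₀ = 372 × 9.81 = 3649.3 m/s.
After the first burn: m = 27100 × exp(−2530/3649.3) = 27100 × 0.49993 = 13,548.1 kg.
After the second burn: m = 13,548.1 × exp(−2370/3649.3) = 13,548.1 × 0.52234 = 7,076.71 kg.
Second-burn propellant = 13,548.1 − 7,076.71 = 6,471.39 kg.

propellant for the second burn ≈ 6470 kg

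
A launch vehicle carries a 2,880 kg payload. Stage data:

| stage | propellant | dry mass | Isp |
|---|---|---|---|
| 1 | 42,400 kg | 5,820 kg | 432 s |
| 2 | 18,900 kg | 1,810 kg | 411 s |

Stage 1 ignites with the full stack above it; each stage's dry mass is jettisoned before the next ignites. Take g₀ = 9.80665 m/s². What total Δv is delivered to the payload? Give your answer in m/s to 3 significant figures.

Ignition mass of stage 1 = 42,400+5,820 + 18,900+1,810 + 2,880 = 71,810 kg.
Stage 1: m₀ = 71,810 kg, m_f = 71,810 − 42,400 = 29,410 kg; Δv = 432×9.80665×ln(2.442) = 4236.5×0.8927 ≈ 3782 m/s.
Stage 2: m₀ = 23,590 kg, m_f = 23,590 − 18,900 = 4,690 kg; Δv = 411×9.80665×ln(5.03) = 4030.5×1.6154 ≈ 6511 m/s.
Total Δv = 3782 + 6511 = 10293 m/s.

Δv ≈ 10300 m/s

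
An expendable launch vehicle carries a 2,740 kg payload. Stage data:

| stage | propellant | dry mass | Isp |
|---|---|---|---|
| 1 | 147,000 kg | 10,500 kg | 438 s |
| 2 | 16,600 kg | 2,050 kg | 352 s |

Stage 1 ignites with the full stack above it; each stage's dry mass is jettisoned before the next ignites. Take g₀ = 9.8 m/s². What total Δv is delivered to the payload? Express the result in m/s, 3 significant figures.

Ignition mass of stage 1 = 147,000+10,500 + 16,600+2,050 + 2,740 = 178,890 kg.
Stage 1: m₀ = 178,890 kg, m_f = 178,890 − 147,000 = 31,890 kg; Δv = 438×9.8×ln(5.61) = 4292.4×1.7245 ≈ 7402 m/s.
Stage 2: m₀ = 21,390 kg, m_f = 21,390 − 16,600 = 4,790 kg; Δv = 352×9.8×ln(4.466) = 3449.6×1.4964 ≈ 5162 m/s.
Total Δv = 7402 + 5162 = 12564 m/s.

Δv ≈ 12600 m/s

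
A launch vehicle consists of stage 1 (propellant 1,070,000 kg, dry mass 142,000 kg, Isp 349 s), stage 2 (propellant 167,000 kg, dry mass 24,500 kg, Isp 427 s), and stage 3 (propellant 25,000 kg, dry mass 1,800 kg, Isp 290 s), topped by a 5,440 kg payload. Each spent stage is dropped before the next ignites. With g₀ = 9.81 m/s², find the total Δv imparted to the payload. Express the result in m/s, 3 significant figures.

Δv ≈ 14700 m/s

Ignition mass of stage 1 = 1,070,000+142,000 + 167,000+24,500 + 25,000+1,800 + 5,440 = 1,435,740 kg.
Stage 1: m₀ = 1,435,740 kg, m_f = 1,435,740 − 1,070,000 = 365,740 kg; Δv = 349×9.81×ln(3.926) = 3423.7×1.3675 ≈ 4682 m/s.
Stage 2: m₀ = 223,740 kg, m_f = 223,740 − 167,000 = 56,740 kg; Δv = 427×9.81×ln(3.943) = 4188.9×1.3720 ≈ 5747 m/s.
Stage 3: m₀ = 32,240 kg, m_f = 32,240 − 25,000 = 7,240 kg; Δv = 290×9.81×ln(4.453) = 2844.9×1.4936 ≈ 4249 m/s.
Total Δv = 4682 + 5747 + 4249 = 14678 m/s.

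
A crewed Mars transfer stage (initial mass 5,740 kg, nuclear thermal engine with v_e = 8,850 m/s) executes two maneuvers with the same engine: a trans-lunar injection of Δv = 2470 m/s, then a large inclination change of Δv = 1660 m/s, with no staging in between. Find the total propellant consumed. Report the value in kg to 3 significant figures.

After the first burn: m = 5740 × exp(−2470/8850.0) = 5740 × 0.75647 = 4,342.14 kg.
After the second burn: m = 4,342.14 × exp(−1660/8850.0) = 4,342.14 × 0.82897 = 3,599.5 kg.
Total propellant = m₀ − m_final = 5740 − 3,599.5 = 2,140.5 kg.

total propellant consumed ≈ 2140 kg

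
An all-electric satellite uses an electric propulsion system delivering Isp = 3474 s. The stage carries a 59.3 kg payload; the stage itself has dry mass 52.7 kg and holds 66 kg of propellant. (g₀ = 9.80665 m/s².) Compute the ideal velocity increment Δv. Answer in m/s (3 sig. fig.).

Δv ≈ 15800 m/s

v_e = Isp · g₀ = 3474 × 9.80665 = 34068.3 m/s.
m₀ = payload + dry + propellant = 59.3 + 52.7 + 66 = 178 kg.
m_f = payload + dry = 59.3 + 52.7 = 112 kg.
Using Δv = v_e ln(m₀/m_f): Δv = v_e · ln(m₀/m_f) = 34068.3 × ln(1.589) = 34068.3 × 0.4633 ≈ 15783.3 m/s.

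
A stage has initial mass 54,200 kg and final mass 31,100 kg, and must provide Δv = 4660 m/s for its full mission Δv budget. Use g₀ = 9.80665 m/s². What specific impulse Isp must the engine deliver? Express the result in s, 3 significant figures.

ln(m₀/m_f) = ln(54200/31100) = ln(1.743) = 0.5555.
v_e = Δv / ln(m₀/m_f) = 4660 / 0.5555 = 8389.2 m/s.
Isp = v_e / g₀ = 8389.2 / 9.80665 = 855.5 s.

Isp ≈ 855 s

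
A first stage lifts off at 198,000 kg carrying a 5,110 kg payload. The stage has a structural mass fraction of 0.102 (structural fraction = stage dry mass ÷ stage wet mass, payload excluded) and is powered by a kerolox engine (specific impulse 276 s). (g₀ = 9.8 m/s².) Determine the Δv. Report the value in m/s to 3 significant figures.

Δv ≈ 5620 m/s

Stage wet mass = m₀ − payload = 198,000 − 5,110 = 192,890 kg.
Stage dry mass = ε × stage wet mass = 0.102 × 192,890 = 19,674.8 kg.
Burnout mass m_f = stage dry + payload = 19,674.8 + 5,110 = 24,784.8 kg.
v_e = Isp · g₀ = 276 × 9.8 = 2704.8 m/s.
Using Δv = v_e ln(m₀/m_f): Δv = v_e · ln(198,000/24,784.8) = 2704.8 × ln(7.989) = 2704.8 × 2.0780 ≈ 5621 m/s.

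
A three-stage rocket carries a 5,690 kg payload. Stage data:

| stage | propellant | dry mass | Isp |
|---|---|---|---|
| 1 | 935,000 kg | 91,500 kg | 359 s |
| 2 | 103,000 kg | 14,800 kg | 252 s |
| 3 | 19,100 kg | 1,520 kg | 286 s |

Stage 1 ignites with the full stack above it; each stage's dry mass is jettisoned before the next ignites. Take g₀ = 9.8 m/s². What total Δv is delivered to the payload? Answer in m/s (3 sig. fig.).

Δv ≈ 12400 m/s

Ignition mass of stage 1 = 935,000+91,500 + 103,000+14,800 + 19,100+1,520 + 5,690 = 1,170,610 kg.
Stage 1: m₀ = 1,170,610 kg, m_f = 1,170,610 − 935,000 = 235,610 kg; Δv = 359×9.8×ln(4.968) = 3518.2×1.6031 ≈ 5640 m/s.
Stage 2: m₀ = 144,110 kg, m_f = 144,110 − 103,000 = 41,110 kg; Δv = 252×9.8×ln(3.505) = 2469.6×1.2543 ≈ 3098 m/s.
Stage 3: m₀ = 26,310 kg, m_f = 26,310 − 19,100 = 7,210 kg; Δv = 286×9.8×ln(3.649) = 2802.8×1.2945 ≈ 3628 m/s.
Total Δv = 5640 + 3098 + 3628 = 12366 m/s.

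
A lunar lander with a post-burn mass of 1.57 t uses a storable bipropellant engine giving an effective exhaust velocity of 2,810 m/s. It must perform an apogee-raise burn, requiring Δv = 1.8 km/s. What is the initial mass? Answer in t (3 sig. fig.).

By the Tsiolkovsky rocket equation, m₀/m_f = exp(Δv / v_e) = exp(1800 / 2810.0) = exp(0.6406) = 1.8976.
m₀ = m_f × 1.8976 = 1.57 × 1.8976 = 2.97923 t.

initial mass ≈ 2.98 t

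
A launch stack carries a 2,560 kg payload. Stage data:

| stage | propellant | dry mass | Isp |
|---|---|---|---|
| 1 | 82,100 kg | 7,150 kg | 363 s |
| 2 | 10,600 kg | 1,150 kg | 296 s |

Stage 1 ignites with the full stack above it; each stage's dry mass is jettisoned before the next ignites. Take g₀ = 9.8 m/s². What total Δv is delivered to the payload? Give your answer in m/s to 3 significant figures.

Δv ≈ 9520 m/s

Ignition mass of stage 1 = 82,100+7,150 + 10,600+1,150 + 2,560 = 103,560 kg.
Stage 1: m₀ = 103,560 kg, m_f = 103,560 − 82,100 = 21,460 kg; Δv = 363×9.8×ln(4.826) = 3557.4×1.5740 ≈ 5599 m/s.
Stage 2: m₀ = 14,310 kg, m_f = 14,310 − 10,600 = 3,710 kg; Δv = 296×9.8×ln(3.857) = 2900.8×1.3499 ≈ 3916 m/s.
Total Δv = 5599 + 3916 = 9515 m/s.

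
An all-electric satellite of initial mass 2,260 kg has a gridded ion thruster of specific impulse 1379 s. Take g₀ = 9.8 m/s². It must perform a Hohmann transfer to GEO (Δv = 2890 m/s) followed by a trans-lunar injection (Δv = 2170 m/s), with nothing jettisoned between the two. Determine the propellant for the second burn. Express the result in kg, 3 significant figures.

v_e = Isp · g₀ = 1379 × 9.8 = 13514.2 m/s.
After the first burn: m = 2260 × exp(−2890/13514.2) = 2260 × 0.80747 = 1,824.88 kg.
After the second burn: m = 1,824.88 × exp(−2170/13514.2) = 1,824.88 × 0.85166 = 1,554.18 kg.
Second-burn propellant = 1,824.88 − 1,554.18 = 270.7 kg.

propellant for the second burn ≈ 271 kg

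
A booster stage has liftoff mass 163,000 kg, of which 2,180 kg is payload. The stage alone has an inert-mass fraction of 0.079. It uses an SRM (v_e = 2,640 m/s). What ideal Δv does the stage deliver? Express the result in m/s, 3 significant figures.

Δv ≈ 6320 m/s

Stage wet mass = m₀ − payload = 163,000 − 2,180 = 160,820 kg.
Stage dry mass = ε × stage wet mass = 0.079 × 160,820 = 12,704.8 kg.
Burnout mass m_f = stage dry + payload = 12,704.8 + 2,180 = 14,884.8 kg.
Using Δv = v_e ln(m₀/m_f): Δv = v_e · ln(163,000/14,884.8) = 2640.0 × ln(10.95) = 2640.0 × 2.3934 ≈ 6319 m/s.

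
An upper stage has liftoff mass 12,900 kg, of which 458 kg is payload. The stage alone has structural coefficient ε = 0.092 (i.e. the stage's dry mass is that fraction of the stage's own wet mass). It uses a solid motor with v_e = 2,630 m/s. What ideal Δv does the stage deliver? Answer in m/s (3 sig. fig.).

Δv ≈ 5490 m/s

Stage wet mass = m₀ − payload = 12,900 − 458 = 12,442 kg.
Stage dry mass = ε × stage wet mass = 0.092 × 12,442 = 1,144.66 kg.
Burnout mass m_f = stage dry + payload = 1,144.66 + 458 = 1,602.66 kg.
Using Δv = v_e ln(m₀/m_f): Δv = v_e · ln(12,900/1,602.66) = 2630.0 × ln(8.049) = 2630.0 × 2.0856 ≈ 5485 m/s.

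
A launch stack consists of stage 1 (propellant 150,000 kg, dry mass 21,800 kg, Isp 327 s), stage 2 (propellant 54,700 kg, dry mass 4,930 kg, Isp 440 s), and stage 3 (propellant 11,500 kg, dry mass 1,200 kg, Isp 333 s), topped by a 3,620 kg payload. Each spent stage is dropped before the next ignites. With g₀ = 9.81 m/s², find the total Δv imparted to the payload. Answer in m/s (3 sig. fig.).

Δv ≈ 12500 m/s

Ignition mass of stage 1 = 150,000+21,800 + 54,700+4,930 + 11,500+1,200 + 3,620 = 247,750 kg.
Stage 1: m₀ = 247,750 kg, m_f = 247,750 − 150,000 = 97,750 kg; Δv = 327×9.81×ln(2.535) = 3207.9×0.9300 ≈ 2983 m/s.
Stage 2: m₀ = 75,950 kg, m_f = 75,950 − 54,700 = 21,250 kg; Δv = 440×9.81×ln(3.574) = 4316.4×1.2737 ≈ 5498 m/s.
Stage 3: m₀ = 16,320 kg, m_f = 16,320 − 11,500 = 4,820 kg; Δv = 333×9.81×ln(3.386) = 3266.7×1.2196 ≈ 3984 m/s.
Total Δv = 2983 + 5498 + 3984 = 12465 m/s.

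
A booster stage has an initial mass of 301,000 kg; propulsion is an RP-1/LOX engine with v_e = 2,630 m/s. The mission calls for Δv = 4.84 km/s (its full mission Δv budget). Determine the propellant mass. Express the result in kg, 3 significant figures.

By the Tsiolkovsky rocket equation, m₀/m_f = exp(Δv / v_e) = exp(4840 / 2630.0) = exp(1.8403) = 6.2985.
m_f = 301,000 / 6.2985 = 47,789.2 kg, so propellant = m₀ − m_f = 301,000 − 47,789.2 = 253,210.8 kg.

propellant mass ≈ 253000 kg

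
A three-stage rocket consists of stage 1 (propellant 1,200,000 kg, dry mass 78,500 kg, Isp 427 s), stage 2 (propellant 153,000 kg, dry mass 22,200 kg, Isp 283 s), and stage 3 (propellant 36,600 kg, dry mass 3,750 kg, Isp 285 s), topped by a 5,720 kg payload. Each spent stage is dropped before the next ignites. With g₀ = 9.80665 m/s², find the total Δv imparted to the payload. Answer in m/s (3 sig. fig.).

Δv ≈ 14400 m/s

Ignition mass of stage 1 = 1,200,000+78,500 + 153,000+22,200 + 36,600+3,750 + 5,720 = 1,499,770 kg.
Stage 1: m₀ = 1,499,770 kg, m_f = 1,499,770 − 1,200,000 = 299,770 kg; Δv = 427×9.80665×ln(5.003) = 4187.4×1.6101 ≈ 6742 m/s.
Stage 2: m₀ = 221,270 kg, m_f = 221,270 − 153,000 = 68,270 kg; Δv = 283×9.80665×ln(3.241) = 2775.3×1.1759 ≈ 3263 m/s.
Stage 3: m₀ = 46,070 kg, m_f = 46,070 − 36,600 = 9,470 kg; Δv = 285×9.80665×ln(4.865) = 2794.9×1.5820 ≈ 4422 m/s.
Total Δv = 6742 + 3263 + 4422 = 14427 m/s.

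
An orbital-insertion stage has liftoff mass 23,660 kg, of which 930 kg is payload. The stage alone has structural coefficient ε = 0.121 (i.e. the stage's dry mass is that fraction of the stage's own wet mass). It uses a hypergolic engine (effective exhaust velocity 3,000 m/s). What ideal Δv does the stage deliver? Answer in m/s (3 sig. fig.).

Stage wet mass = m₀ − payload = 23,660 − 930 = 22,730 kg.
Stage dry mass = ε × stage wet mass = 0.121 × 22,730 = 2,750.33 kg.
Burnout mass m_f = stage dry + payload = 2,750.33 + 930 = 3,680.33 kg.
From the ideal rocket equation, Δv = v_e · ln(23,660/3,680.33) = 3000.0 × ln(6.429) = 3000.0 × 1.8608 ≈ 5582 m/s.

Δv ≈ 5580 m/s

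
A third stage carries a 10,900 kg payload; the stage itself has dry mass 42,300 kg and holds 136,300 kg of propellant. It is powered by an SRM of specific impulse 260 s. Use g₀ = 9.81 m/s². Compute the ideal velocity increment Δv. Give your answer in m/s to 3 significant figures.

Δv ≈ 3240 m/s

v_e = Isp · g₀ = 260 × 9.81 = 2550.6 m/s.
m₀ = payload + dry + propellant = 10,900 + 42,300 + 136,300 = 189,500 kg.
m_f = payload + dry = 10,900 + 42,300 = 53,200 kg.
By the Tsiolkovsky rocket equation, Δv = v_e · ln(m₀/m_f) = 2550.6 × ln(3.562) = 2550.6 × 1.2703 ≈ 3240.1 m/s.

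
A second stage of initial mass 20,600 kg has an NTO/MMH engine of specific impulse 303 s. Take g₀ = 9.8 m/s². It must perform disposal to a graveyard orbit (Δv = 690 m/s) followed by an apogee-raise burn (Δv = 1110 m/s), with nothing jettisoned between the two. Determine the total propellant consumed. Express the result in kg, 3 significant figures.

total propellant consumed ≈ 9360 kg

v_e = Isp · g₀ = 303 × 9.8 = 2969.4 m/s.
After the first burn: m = 20600 × exp(−690/2969.4) = 20600 × 0.79265 = 16,328.6 kg.
After the second burn: m = 16,328.6 × exp(−1110/2969.4) = 16,328.6 × 0.68811 = 11,235.9 kg.
Total propellant = m₀ − m_final = 20600 − 11,235.9 = 9,364.1 kg.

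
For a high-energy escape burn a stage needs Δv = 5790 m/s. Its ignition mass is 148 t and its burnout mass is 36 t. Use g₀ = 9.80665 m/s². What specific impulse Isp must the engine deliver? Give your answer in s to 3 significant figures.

Isp ≈ 418 s

ln(m₀/m_f) = ln(148000/36000) = ln(4.111) = 1.4137.
Rocket equation: v_e = Δv / ln(m₀/m_f) = 5790 / 1.4137 = 4095.7 m/s.
Isp = v_e / g₀ = 4095.7 / 9.80665 = 417.6 s.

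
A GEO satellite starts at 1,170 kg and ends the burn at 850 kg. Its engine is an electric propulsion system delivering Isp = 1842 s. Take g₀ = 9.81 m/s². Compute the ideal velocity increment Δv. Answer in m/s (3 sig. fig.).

Δv ≈ 5770 m/s

v_e = Isp · g₀ = 1842 × 9.81 = 18070.0 m/s.
Δv = v_e · ln(m₀/m_f) = 18070.0 × ln(1.376) = 18070.0 × 0.3195 ≈ 5773.8 m/s.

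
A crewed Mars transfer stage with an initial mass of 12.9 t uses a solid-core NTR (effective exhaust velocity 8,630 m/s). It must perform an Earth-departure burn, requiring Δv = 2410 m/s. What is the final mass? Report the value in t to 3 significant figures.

From the ideal rocket equation, m₀/m_f = exp(Δv / v_e) = exp(2410 / 8630.0) = exp(0.2793) = 1.3221.
m_f = m₀ / 1.3221 = 12.9 / 1.3221 = 9.7572 t.

final mass ≈ 9.76 t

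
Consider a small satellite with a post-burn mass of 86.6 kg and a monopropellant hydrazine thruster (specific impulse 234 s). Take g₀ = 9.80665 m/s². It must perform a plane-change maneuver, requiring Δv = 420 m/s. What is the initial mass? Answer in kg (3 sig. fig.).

v_e = Isp · g₀ = 234 × 9.80665 = 2294.8 m/s.
m₀/m_f = exp(Δv / v_e) = exp(420 / 2294.8) = exp(0.1830) = 1.2008.
m₀ = m_f × 1.2008 = 86.6 × 1.2008 = 103.989 kg.

initial mass ≈ 104 kg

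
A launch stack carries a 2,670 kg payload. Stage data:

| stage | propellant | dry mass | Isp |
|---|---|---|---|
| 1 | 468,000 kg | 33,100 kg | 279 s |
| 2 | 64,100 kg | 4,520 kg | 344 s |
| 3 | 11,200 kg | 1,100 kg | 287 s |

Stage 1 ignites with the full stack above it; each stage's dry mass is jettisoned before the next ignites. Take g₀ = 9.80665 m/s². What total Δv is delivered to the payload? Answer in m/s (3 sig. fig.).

Δv ≈ 13200 m/s

Ignition mass of stage 1 = 468,000+33,100 + 64,100+4,520 + 11,200+1,100 + 2,670 = 584,690 kg.
Stage 1: m₀ = 584,690 kg, m_f = 584,690 − 468,000 = 116,690 kg; Δv = 279×9.80665×ln(5.011) = 2736.1×1.6116 ≈ 4409 m/s.
Stage 2: m₀ = 83,590 kg, m_f = 83,590 − 64,100 = 19,490 kg; Δv = 344×9.80665×ln(4.289) = 3373.5×1.4560 ≈ 4912 m/s.
Stage 3: m₀ = 14,970 kg, m_f = 14,970 − 11,200 = 3,770 kg; Δv = 287×9.80665×ln(3.971) = 2814.5×1.3790 ≈ 3881 m/s.
Total Δv = 4409 + 4912 + 3881 = 13202 m/s.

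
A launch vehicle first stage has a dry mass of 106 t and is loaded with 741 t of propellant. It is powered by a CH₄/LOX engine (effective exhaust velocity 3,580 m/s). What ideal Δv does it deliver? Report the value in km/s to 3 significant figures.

Δv ≈ 7.44 km/s

m₀ = m_dry + m_prop = 106 + 741 = 847 t.
By the Tsiolkovsky rocket equation, Δv = v_e · ln(m₀/m_f) = 3580.0 × ln(7.991) = 3580.0 × 2.0783 ≈ 7440.2 m/s.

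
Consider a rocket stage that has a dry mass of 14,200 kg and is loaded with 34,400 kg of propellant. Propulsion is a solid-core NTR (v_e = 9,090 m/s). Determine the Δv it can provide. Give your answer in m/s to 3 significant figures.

m₀ = m_dry + m_prop = 14,200 + 34,400 = 48,600 kg.
Rocket equation: Δv = v_e · ln(m₀/m_f) = 9090.0 × ln(3.423) = 9090.0 × 1.2304 ≈ 11184.2 m/s.

Δv ≈ 11200 m/s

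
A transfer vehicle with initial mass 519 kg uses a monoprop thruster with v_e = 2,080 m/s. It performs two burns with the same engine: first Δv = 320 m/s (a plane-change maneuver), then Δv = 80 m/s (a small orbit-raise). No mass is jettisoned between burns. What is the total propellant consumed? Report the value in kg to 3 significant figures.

After the first burn: m = 519 × exp(−320/2080.0) = 519 × 0.85740 = 444.991 kg.
After the second burn: m = 444.991 × exp(−80/2080.0) = 444.991 × 0.96227 = 428.201 kg.
Total propellant = m₀ − m_final = 519 − 428.201 = 90.799 kg.

total propellant consumed ≈ 90.8 kg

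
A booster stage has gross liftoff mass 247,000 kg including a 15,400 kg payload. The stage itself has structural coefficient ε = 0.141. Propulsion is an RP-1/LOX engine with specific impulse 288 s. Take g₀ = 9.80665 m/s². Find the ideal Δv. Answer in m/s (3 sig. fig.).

Stage wet mass = m₀ − payload = 247,000 − 15,400 = 231,600 kg.
Stage dry mass = ε × stage wet mass = 0.141 × 231,600 = 32,655.6 kg.
Burnout mass m_f = stage dry + payload = 32,655.6 + 15,400 = 48,055.6 kg.
v_e = Isp · g₀ = 288 × 9.80665 = 2824.3 m/s.
From the ideal rocket equation, Δv = v_e · ln(247,000/48,055.6) = 2824.3 × ln(5.14) = 2824.3 × 1.6370 ≈ 4623 m/s.

Δv ≈ 4620 m/s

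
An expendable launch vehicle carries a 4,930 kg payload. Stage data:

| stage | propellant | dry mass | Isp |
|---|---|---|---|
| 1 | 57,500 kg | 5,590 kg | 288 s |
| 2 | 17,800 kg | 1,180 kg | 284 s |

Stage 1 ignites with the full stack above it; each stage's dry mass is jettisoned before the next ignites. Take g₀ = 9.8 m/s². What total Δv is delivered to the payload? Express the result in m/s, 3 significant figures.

Ignition mass of stage 1 = 57,500+5,590 + 17,800+1,180 + 4,930 = 87,000 kg.
Stage 1: m₀ = 87,000 kg, m_f = 87,000 − 57,500 = 29,500 kg; Δv = 288×9.8×ln(2.949) = 2822.4×1.0815 ≈ 3052 m/s.
Stage 2: m₀ = 23,910 kg, m_f = 23,910 − 17,800 = 6,110 kg; Δv = 284×9.8×ln(3.913) = 2783.2×1.3644 ≈ 3797 m/s.
Total Δv = 3052 + 3797 = 6849 m/s.

Δv ≈ 6850 m/s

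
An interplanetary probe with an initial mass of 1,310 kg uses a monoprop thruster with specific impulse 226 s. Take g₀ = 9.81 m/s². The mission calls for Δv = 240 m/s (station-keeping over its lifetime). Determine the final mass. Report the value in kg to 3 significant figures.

final mass ≈ 1180 kg

v_e = Isp · g₀ = 226 × 9.81 = 2217.1 m/s.
Using Δv = v_e ln(m₀/m_f): m₀/m_f = exp(Δv / v_e) = exp(240 / 2217.1) = exp(0.1083) = 1.1143.
m_f = m₀ / 1.1143 = 1,310 / 1.1143 = 1,175.63 kg.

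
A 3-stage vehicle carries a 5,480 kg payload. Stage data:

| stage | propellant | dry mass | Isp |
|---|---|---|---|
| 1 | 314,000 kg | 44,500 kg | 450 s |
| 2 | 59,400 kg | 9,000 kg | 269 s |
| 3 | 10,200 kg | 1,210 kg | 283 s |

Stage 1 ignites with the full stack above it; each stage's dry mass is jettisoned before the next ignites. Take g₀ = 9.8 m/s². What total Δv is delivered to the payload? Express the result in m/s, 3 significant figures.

Δv ≈ 11100 m/s

Ignition mass of stage 1 = 314,000+44,500 + 59,400+9,000 + 10,200+1,210 + 5,480 = 443,790 kg.
Stage 1: m₀ = 443,790 kg, m_f = 443,790 − 314,000 = 129,790 kg; Δv = 450×9.8×ln(3.419) = 4410.0×1.2294 ≈ 5422 m/s.
Stage 2: m₀ = 85,290 kg, m_f = 85,290 − 59,400 = 25,890 kg; Δv = 269×9.8×ln(3.294) = 2636.2×1.1922 ≈ 3143 m/s.
Stage 3: m₀ = 16,890 kg, m_f = 16,890 − 10,200 = 6,690 kg; Δv = 283×9.8×ln(2.525) = 2773.4×0.9261 ≈ 2568 m/s.
Total Δv = 5422 + 3143 + 2568 = 11133 m/s.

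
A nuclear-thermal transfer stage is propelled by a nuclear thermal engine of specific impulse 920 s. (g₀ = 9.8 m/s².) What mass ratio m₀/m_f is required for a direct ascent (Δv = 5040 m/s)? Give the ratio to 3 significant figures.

v_e = Isp · g₀ = 920 × 9.8 = 9016.0 m/s.
By the Tsiolkovsky rocket equation, m₀/m_f = exp(Δv / v_e) = exp(5040 / 9016.0) = exp(0.5590) = 1.7489.

mass ratio ≈ 1.75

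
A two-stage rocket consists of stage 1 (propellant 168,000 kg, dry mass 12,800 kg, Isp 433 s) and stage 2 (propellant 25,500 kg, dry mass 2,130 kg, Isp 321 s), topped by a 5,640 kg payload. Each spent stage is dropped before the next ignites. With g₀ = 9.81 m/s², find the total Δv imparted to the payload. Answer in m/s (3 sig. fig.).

Δv ≈ 11100 m/s

Ignition mass of stage 1 = 168,000+12,800 + 25,500+2,130 + 5,640 = 214,070 kg.
Stage 1: m₀ = 214,070 kg, m_f = 214,070 − 168,000 = 46,070 kg; Δv = 433×9.81×ln(4.647) = 4247.7×1.5361 ≈ 6525 m/s.
Stage 2: m₀ = 33,270 kg, m_f = 33,270 − 25,500 = 7,770 kg; Δv = 321×9.81×ln(4.282) = 3149.0×1.4544 ≈ 4580 m/s.
Total Δv = 6525 + 4580 = 11105 m/s.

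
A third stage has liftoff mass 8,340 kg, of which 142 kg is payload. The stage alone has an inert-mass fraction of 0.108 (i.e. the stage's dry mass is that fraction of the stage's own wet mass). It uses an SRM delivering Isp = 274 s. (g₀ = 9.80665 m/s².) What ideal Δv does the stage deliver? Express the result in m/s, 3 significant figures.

Stage wet mass = m₀ − payload = 8,340 − 142 = 8,198 kg.
Stage dry mass = ε × stage wet mass = 0.108 × 8,198 = 885.384 kg.
Burnout mass m_f = stage dry + payload = 885.384 + 142 = 1,027.384 kg.
v_e = Isp · g₀ = 274 × 9.80665 = 2687.0 m/s.
Δv = v_e · ln(8,340/1,027.384) = 2687.0 × ln(8.118) = 2687.0 × 2.0940 ≈ 5627 m/s.

Δv ≈ 5630 m/s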